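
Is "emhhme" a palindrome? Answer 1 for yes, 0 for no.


Input: emhhme
Reversed: emhhme
  Compare pos 0 ('e') with pos 5 ('e'): match
  Compare pos 1 ('m') with pos 4 ('m'): match
  Compare pos 2 ('h') with pos 3 ('h'): match
Result: palindrome

1


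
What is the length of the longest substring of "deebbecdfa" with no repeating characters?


Input: "deebbecdfa"
Sliding window (track last position of each char):
  Position 0 ('d'): window [0,0] length 1 -- new best
  Position 1 ('e'): window [0,1] length 2 -- new best
  Position 2 ('e'): repeat (last at 1), move window start to 2
  Position 2 ('e'): window [2,2] length 1
  Position 3 ('b'): window [2,3] length 2
  Position 4 ('b'): repeat (last at 3), move window start to 4
  Position 4 ('b'): window [4,4] length 1
  Position 5 ('e'): window [4,5] length 2
  Position 6 ('c'): window [4,6] length 3 -- new best
  Position 7 ('d'): window [4,7] length 4 -- new best
  Position 8 ('f'): window [4,8] length 5 -- new best
  Position 9 ('a'): window [4,9] length 6 -- new best
Longest substring with no repeats: "becdfa" with length 6

6


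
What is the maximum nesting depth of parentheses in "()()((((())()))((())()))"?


Input: "()()((((())()))((())()))"
Tracking depth:
  Position 0 '(': depth becomes 1
  Position 1 ')': depth becomes 0
  Position 2 '(': depth becomes 1
  Position 3 ')': depth becomes 0
  Position 4 '(': depth becomes 1
  Position 5 '(': depth becomes 2
  Position 6 '(': depth becomes 3
  Position 7 '(': depth becomes 4
  Position 8 '(': depth becomes 5
  Position 9 ')': depth becomes 4
  Position 10 ')': depth becomes 3
  Position 11 '(': depth becomes 4
  Position 12 ')': depth becomes 3
  Position 13 ')': depth becomes 2
  Position 14 ')': depth becomes 1
  Position 15 '(': depth becomes 2
  Position 16 '(': depth becomes 3
  Position 17 '(': depth becomes 4
  Position 18 ')': depth becomes 3
  Position 19 ')': depth becomes 2
  Position 20 '(': depth becomes 3
  Position 21 ')': depth becomes 2
  Position 22 ')': depth becomes 1
  Position 23 ')': depth becomes 0
Maximum depth reached: 5

5


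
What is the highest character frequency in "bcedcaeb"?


Input: bcedcaeb
Character counts:
  'a': 1
  'b': 2
  'c': 2
  'd': 1
  'e': 2
Maximum frequency: 2

2


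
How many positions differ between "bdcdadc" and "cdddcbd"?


Comparing "bdcdadc" and "cdddcbd" position by position:
  Position 0: 'b' vs 'c' => DIFFER
  Position 1: 'd' vs 'd' => same
  Position 2: 'c' vs 'd' => DIFFER
  Position 3: 'd' vs 'd' => same
  Position 4: 'a' vs 'c' => DIFFER
  Position 5: 'd' vs 'b' => DIFFER
  Position 6: 'c' vs 'd' => DIFFER
Positions that differ: 5

5


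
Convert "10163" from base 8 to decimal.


Input: "10163" in base 8
Positional expansion:
  Digit '1' (value 1) x 8^4 = 4096
  Digit '0' (value 0) x 8^3 = 0
  Digit '1' (value 1) x 8^2 = 64
  Digit '6' (value 6) x 8^1 = 48
  Digit '3' (value 3) x 8^0 = 3
Sum = 4211

4211


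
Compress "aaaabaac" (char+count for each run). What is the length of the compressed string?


Input: aaaabaac
Runs:
  'a' x 4 => "a4"
  'b' x 1 => "b1"
  'a' x 2 => "a2"
  'c' x 1 => "c1"
Compressed: "a4b1a2c1"
Compressed length: 8

8


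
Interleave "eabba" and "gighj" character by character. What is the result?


Interleaving "eabba" and "gighj":
  Position 0: 'e' from first, 'g' from second => "eg"
  Position 1: 'a' from first, 'i' from second => "ai"
  Position 2: 'b' from first, 'g' from second => "bg"
  Position 3: 'b' from first, 'h' from second => "bh"
  Position 4: 'a' from first, 'j' from second => "aj"
Result: egaibgbhaj

egaibgbhaj


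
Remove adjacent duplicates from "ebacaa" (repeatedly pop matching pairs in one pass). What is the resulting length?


Input: ebacaa
Stack-based adjacent duplicate removal:
  Read 'e': push. Stack: e
  Read 'b': push. Stack: eb
  Read 'a': push. Stack: eba
  Read 'c': push. Stack: ebac
  Read 'a': push. Stack: ebaca
  Read 'a': matches stack top 'a' => pop. Stack: ebac
Final stack: "ebac" (length 4)

4


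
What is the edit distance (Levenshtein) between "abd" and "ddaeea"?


Computing edit distance: "abd" -> "ddaeea"
DP table:
           d    d    a    e    e    a
      0    1    2    3    4    5    6
  a   1    1    2    2    3    4    5
  b   2    2    2    3    3    4    5
  d   3    2    2    3    4    4    5
Edit distance = dp[3][6] = 5

5


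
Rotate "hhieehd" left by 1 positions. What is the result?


Input: "hhieehd", rotate left by 1
First 1 characters: "h"
Remaining characters: "hieehd"
Concatenate remaining + first: "hieehd" + "h" = "hieehdh"

hieehdh


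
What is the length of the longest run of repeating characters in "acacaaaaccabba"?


Input: "acacaaaaccabba"
Scanning for longest run:
  Position 1 ('c'): new char, reset run to 1
  Position 2 ('a'): new char, reset run to 1
  Position 3 ('c'): new char, reset run to 1
  Position 4 ('a'): new char, reset run to 1
  Position 5 ('a'): continues run of 'a', length=2
  Position 6 ('a'): continues run of 'a', length=3
  Position 7 ('a'): continues run of 'a', length=4
  Position 8 ('c'): new char, reset run to 1
  Position 9 ('c'): continues run of 'c', length=2
  Position 10 ('a'): new char, reset run to 1
  Position 11 ('b'): new char, reset run to 1
  Position 12 ('b'): continues run of 'b', length=2
  Position 13 ('a'): new char, reset run to 1
Longest run: 'a' with length 4

4


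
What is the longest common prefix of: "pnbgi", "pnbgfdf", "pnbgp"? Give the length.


Words: pnbgi, pnbgfdf, pnbgp
  Position 0: all 'p' => match
  Position 1: all 'n' => match
  Position 2: all 'b' => match
  Position 3: all 'g' => match
  Position 4: ('i', 'f', 'p') => mismatch, stop
LCP = "pnbg" (length 4)

4


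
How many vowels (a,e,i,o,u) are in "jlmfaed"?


Input: jlmfaed
Checking each character:
  'j' at position 0: consonant
  'l' at position 1: consonant
  'm' at position 2: consonant
  'f' at position 3: consonant
  'a' at position 4: vowel (running total: 1)
  'e' at position 5: vowel (running total: 2)
  'd' at position 6: consonant
Total vowels: 2

2


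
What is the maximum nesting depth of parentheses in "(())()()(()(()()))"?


Input: "(())()()(()(()()))"
Tracking depth:
  Position 0 '(': depth becomes 1
  Position 1 '(': depth becomes 2
  Position 2 ')': depth becomes 1
  Position 3 ')': depth becomes 0
  Position 4 '(': depth becomes 1
  Position 5 ')': depth becomes 0
  Position 6 '(': depth becomes 1
  Position 7 ')': depth becomes 0
  Position 8 '(': depth becomes 1
  Position 9 '(': depth becomes 2
  Position 10 ')': depth becomes 1
  Position 11 '(': depth becomes 2
  Position 12 '(': depth becomes 3
  Position 13 ')': depth becomes 2
  Position 14 '(': depth becomes 3
  Position 15 ')': depth becomes 2
  Position 16 ')': depth becomes 1
  Position 17 ')': depth becomes 0
Maximum depth reached: 3

3


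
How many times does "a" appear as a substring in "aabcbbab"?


Searching for "a" in "aabcbbab"
Scanning each position:
  Position 0: "a" => MATCH
  Position 1: "a" => MATCH
  Position 2: "b" => no
  Position 3: "c" => no
  Position 4: "b" => no
  Position 5: "b" => no
  Position 6: "a" => MATCH
  Position 7: "b" => no
Total occurrences: 3

3


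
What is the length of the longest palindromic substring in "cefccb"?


Input: "cefccb"
Checking substrings for palindromes:
  [3:5] "cc" (len 2) => palindrome
Longest palindromic substring: "cc" with length 2

2


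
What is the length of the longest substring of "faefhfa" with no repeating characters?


Input: "faefhfa"
Sliding window (track last position of each char):
  Position 0 ('f'): window [0,0] length 1 -- new best
  Position 1 ('a'): window [0,1] length 2 -- new best
  Position 2 ('e'): window [0,2] length 3 -- new best
  Position 3 ('f'): repeat (last at 0), move window start to 1
  Position 3 ('f'): window [1,3] length 3
  Position 4 ('h'): window [1,4] length 4 -- new best
  Position 5 ('f'): repeat (last at 3), move window start to 4
  Position 5 ('f'): window [4,5] length 2
  Position 6 ('a'): window [4,6] length 3
Longest substring with no repeats: "aefh" with length 4

4


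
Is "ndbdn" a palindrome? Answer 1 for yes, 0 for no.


Input: ndbdn
Reversed: ndbdn
  Compare pos 0 ('n') with pos 4 ('n'): match
  Compare pos 1 ('d') with pos 3 ('d'): match
Result: palindrome

1


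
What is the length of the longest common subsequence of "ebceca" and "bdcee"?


LCS of "ebceca" and "bdcee"
DP table:
           b    d    c    e    e
      0    0    0    0    0    0
  e   0    0    0    0    1    1
  b   0    1    1    1    1    1
  c   0    1    1    2    2    2
  e   0    1    1    2    3    3
  c   0    1    1    2    3    3
  a   0    1    1    2    3    3
LCS length = dp[6][5] = 3

3


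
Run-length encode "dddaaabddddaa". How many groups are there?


Input: dddaaabddddaa
Scanning for consecutive runs:
  Group 1: 'd' x 3 (positions 0-2)
  Group 2: 'a' x 3 (positions 3-5)
  Group 3: 'b' x 1 (positions 6-6)
  Group 4: 'd' x 4 (positions 7-10)
  Group 5: 'a' x 2 (positions 11-12)
Total groups: 5

5


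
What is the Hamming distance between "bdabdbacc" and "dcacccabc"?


Comparing "bdabdbacc" and "dcacccabc" position by position:
  Position 0: 'b' vs 'd' => differ
  Position 1: 'd' vs 'c' => differ
  Position 2: 'a' vs 'a' => same
  Position 3: 'b' vs 'c' => differ
  Position 4: 'd' vs 'c' => differ
  Position 5: 'b' vs 'c' => differ
  Position 6: 'a' vs 'a' => same
  Position 7: 'c' vs 'b' => differ
  Position 8: 'c' vs 'c' => same
Total differences (Hamming distance): 6

6


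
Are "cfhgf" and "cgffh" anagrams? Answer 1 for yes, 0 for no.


Strings: "cfhgf", "cgffh"
Sorted first:  cffgh
Sorted second: cffgh
Sorted forms match => anagrams

1


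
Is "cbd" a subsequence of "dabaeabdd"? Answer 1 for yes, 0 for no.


Check if "cbd" is a subsequence of "dabaeabdd"
Greedy scan:
  Position 0 ('d'): no match needed
  Position 1 ('a'): no match needed
  Position 2 ('b'): no match needed
  Position 3 ('a'): no match needed
  Position 4 ('e'): no match needed
  Position 5 ('a'): no match needed
  Position 6 ('b'): no match needed
  Position 7 ('d'): no match needed
  Position 8 ('d'): no match needed
Only matched 0/3 characters => not a subsequence

0


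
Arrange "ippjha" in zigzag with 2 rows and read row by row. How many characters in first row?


Zigzag "ippjha" into 2 rows:
Placing characters:
  'i' => row 0
  'p' => row 1
  'p' => row 0
  'j' => row 1
  'h' => row 0
  'a' => row 1
Rows:
  Row 0: "iph"
  Row 1: "pja"
First row length: 3

3


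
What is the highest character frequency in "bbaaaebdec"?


Input: bbaaaebdec
Character counts:
  'a': 3
  'b': 3
  'c': 1
  'd': 1
  'e': 2
Maximum frequency: 3

3


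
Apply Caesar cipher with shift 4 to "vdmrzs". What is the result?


Caesar cipher: shift "vdmrzs" by 4
  'v' (pos 21) + 4 = pos 25 = 'z'
  'd' (pos 3) + 4 = pos 7 = 'h'
  'm' (pos 12) + 4 = pos 16 = 'q'
  'r' (pos 17) + 4 = pos 21 = 'v'
  'z' (pos 25) + 4 = pos 3 = 'd'
  's' (pos 18) + 4 = pos 22 = 'w'
Result: zhqvdw

zhqvdw


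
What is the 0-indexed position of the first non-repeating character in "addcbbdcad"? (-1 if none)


Input: addcbbdcad
Character frequencies:
  'a': 2
  'b': 2
  'c': 2
  'd': 4
Scanning left to right for freq == 1:
  Position 0 ('a'): freq=2, skip
  Position 1 ('d'): freq=4, skip
  Position 2 ('d'): freq=4, skip
  Position 3 ('c'): freq=2, skip
  Position 4 ('b'): freq=2, skip
  Position 5 ('b'): freq=2, skip
  Position 6 ('d'): freq=4, skip
  Position 7 ('c'): freq=2, skip
  Position 8 ('a'): freq=2, skip
  Position 9 ('d'): freq=4, skip
  No unique character found => answer = -1

-1


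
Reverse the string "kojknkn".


Input: kojknkn
Reading characters right to left:
  Position 6: 'n'
  Position 5: 'k'
  Position 4: 'n'
  Position 3: 'k'
  Position 2: 'j'
  Position 1: 'o'
  Position 0: 'k'
Reversed: nknkjok

nknkjok


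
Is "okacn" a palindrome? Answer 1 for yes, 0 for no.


Input: okacn
Reversed: ncako
  Compare pos 0 ('o') with pos 4 ('n'): MISMATCH
  Compare pos 1 ('k') with pos 3 ('c'): MISMATCH
Result: not a palindrome

0


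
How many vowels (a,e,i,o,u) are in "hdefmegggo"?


Input: hdefmegggo
Checking each character:
  'h' at position 0: consonant
  'd' at position 1: consonant
  'e' at position 2: vowel (running total: 1)
  'f' at position 3: consonant
  'm' at position 4: consonant
  'e' at position 5: vowel (running total: 2)
  'g' at position 6: consonant
  'g' at position 7: consonant
  'g' at position 8: consonant
  'o' at position 9: vowel (running total: 3)
Total vowels: 3

3


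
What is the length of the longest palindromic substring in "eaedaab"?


Input: "eaedaab"
Checking substrings for palindromes:
  [0:3] "eae" (len 3) => palindrome
  [4:6] "aa" (len 2) => palindrome
Longest palindromic substring: "eae" with length 3

3


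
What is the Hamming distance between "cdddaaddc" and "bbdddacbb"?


Comparing "cdddaaddc" and "bbdddacbb" position by position:
  Position 0: 'c' vs 'b' => differ
  Position 1: 'd' vs 'b' => differ
  Position 2: 'd' vs 'd' => same
  Position 3: 'd' vs 'd' => same
  Position 4: 'a' vs 'd' => differ
  Position 5: 'a' vs 'a' => same
  Position 6: 'd' vs 'c' => differ
  Position 7: 'd' vs 'b' => differ
  Position 8: 'c' vs 'b' => differ
Total differences (Hamming distance): 6

6


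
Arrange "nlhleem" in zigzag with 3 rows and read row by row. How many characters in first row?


Zigzag "nlhleem" into 3 rows:
Placing characters:
  'n' => row 0
  'l' => row 1
  'h' => row 2
  'l' => row 1
  'e' => row 0
  'e' => row 1
  'm' => row 2
Rows:
  Row 0: "ne"
  Row 1: "lle"
  Row 2: "hm"
First row length: 2

2


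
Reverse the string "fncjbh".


Input: fncjbh
Reading characters right to left:
  Position 5: 'h'
  Position 4: 'b'
  Position 3: 'j'
  Position 2: 'c'
  Position 1: 'n'
  Position 0: 'f'
Reversed: hbjcnf

hbjcnf


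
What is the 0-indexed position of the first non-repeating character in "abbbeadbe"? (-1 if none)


Input: abbbeadbe
Character frequencies:
  'a': 2
  'b': 4
  'd': 1
  'e': 2
Scanning left to right for freq == 1:
  Position 0 ('a'): freq=2, skip
  Position 1 ('b'): freq=4, skip
  Position 2 ('b'): freq=4, skip
  Position 3 ('b'): freq=4, skip
  Position 4 ('e'): freq=2, skip
  Position 5 ('a'): freq=2, skip
  Position 6 ('d'): unique! => answer = 6

6


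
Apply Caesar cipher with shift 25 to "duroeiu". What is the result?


Caesar cipher: shift "duroeiu" by 25
  'd' (pos 3) + 25 = pos 2 = 'c'
  'u' (pos 20) + 25 = pos 19 = 't'
  'r' (pos 17) + 25 = pos 16 = 'q'
  'o' (pos 14) + 25 = pos 13 = 'n'
  'e' (pos 4) + 25 = pos 3 = 'd'
  'i' (pos 8) + 25 = pos 7 = 'h'
  'u' (pos 20) + 25 = pos 19 = 't'
Result: ctqndht

ctqndht


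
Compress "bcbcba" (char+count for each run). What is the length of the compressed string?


Input: bcbcba
Runs:
  'b' x 1 => "b1"
  'c' x 1 => "c1"
  'b' x 1 => "b1"
  'c' x 1 => "c1"
  'b' x 1 => "b1"
  'a' x 1 => "a1"
Compressed: "b1c1b1c1b1a1"
Compressed length: 12

12


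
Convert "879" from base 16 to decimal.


Input: "879" in base 16
Positional expansion:
  Digit '8' (value 8) x 16^2 = 2048
  Digit '7' (value 7) x 16^1 = 112
  Digit '9' (value 9) x 16^0 = 9
Sum = 2169

2169


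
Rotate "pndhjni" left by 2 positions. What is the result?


Input: "pndhjni", rotate left by 2
First 2 characters: "pn"
Remaining characters: "dhjni"
Concatenate remaining + first: "dhjni" + "pn" = "dhjnipn"

dhjnipn


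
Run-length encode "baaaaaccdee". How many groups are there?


Input: baaaaaccdee
Scanning for consecutive runs:
  Group 1: 'b' x 1 (positions 0-0)
  Group 2: 'a' x 5 (positions 1-5)
  Group 3: 'c' x 2 (positions 6-7)
  Group 4: 'd' x 1 (positions 8-8)
  Group 5: 'e' x 2 (positions 9-10)
Total groups: 5

5


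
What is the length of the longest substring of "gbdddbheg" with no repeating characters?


Input: "gbdddbheg"
Sliding window (track last position of each char):
  Position 0 ('g'): window [0,0] length 1 -- new best
  Position 1 ('b'): window [0,1] length 2 -- new best
  Position 2 ('d'): window [0,2] length 3 -- new best
  Position 3 ('d'): repeat (last at 2), move window start to 3
  Position 3 ('d'): window [3,3] length 1
  Position 4 ('d'): repeat (last at 3), move window start to 4
  Position 4 ('d'): window [4,4] length 1
  Position 5 ('b'): window [4,5] length 2
  Position 6 ('h'): window [4,6] length 3
  Position 7 ('e'): window [4,7] length 4 -- new best
  Position 8 ('g'): window [4,8] length 5 -- new best
Longest substring with no repeats: "dbheg" with length 5

5


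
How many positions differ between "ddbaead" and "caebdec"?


Comparing "ddbaead" and "caebdec" position by position:
  Position 0: 'd' vs 'c' => DIFFER
  Position 1: 'd' vs 'a' => DIFFER
  Position 2: 'b' vs 'e' => DIFFER
  Position 3: 'a' vs 'b' => DIFFER
  Position 4: 'e' vs 'd' => DIFFER
  Position 5: 'a' vs 'e' => DIFFER
  Position 6: 'd' vs 'c' => DIFFER
Positions that differ: 7

7


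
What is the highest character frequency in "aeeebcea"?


Input: aeeebcea
Character counts:
  'a': 2
  'b': 1
  'c': 1
  'e': 4
Maximum frequency: 4

4


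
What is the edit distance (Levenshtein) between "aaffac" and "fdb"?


Computing edit distance: "aaffac" -> "fdb"
DP table:
           f    d    b
      0    1    2    3
  a   1    1    2    3
  a   2    2    2    3
  f   3    2    3    3
  f   4    3    3    4
  a   5    4    4    4
  c   6    5    5    5
Edit distance = dp[6][3] = 5

5


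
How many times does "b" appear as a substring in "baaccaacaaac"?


Searching for "b" in "baaccaacaaac"
Scanning each position:
  Position 0: "b" => MATCH
  Position 1: "a" => no
  Position 2: "a" => no
  Position 3: "c" => no
  Position 4: "c" => no
  Position 5: "a" => no
  Position 6: "a" => no
  Position 7: "c" => no
  Position 8: "a" => no
  Position 9: "a" => no
  Position 10: "a" => no
  Position 11: "c" => no
Total occurrences: 1

1


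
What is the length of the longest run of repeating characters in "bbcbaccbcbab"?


Input: "bbcbaccbcbab"
Scanning for longest run:
  Position 1 ('b'): continues run of 'b', length=2
  Position 2 ('c'): new char, reset run to 1
  Position 3 ('b'): new char, reset run to 1
  Position 4 ('a'): new char, reset run to 1
  Position 5 ('c'): new char, reset run to 1
  Position 6 ('c'): continues run of 'c', length=2
  Position 7 ('b'): new char, reset run to 1
  Position 8 ('c'): new char, reset run to 1
  Position 9 ('b'): new char, reset run to 1
  Position 10 ('a'): new char, reset run to 1
  Position 11 ('b'): new char, reset run to 1
Longest run: 'b' with length 2

2


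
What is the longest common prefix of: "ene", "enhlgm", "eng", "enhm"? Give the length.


Words: ene, enhlgm, eng, enhm
  Position 0: all 'e' => match
  Position 1: all 'n' => match
  Position 2: ('e', 'h', 'g', 'h') => mismatch, stop
LCP = "en" (length 2)

2


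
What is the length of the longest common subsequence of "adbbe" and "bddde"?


LCS of "adbbe" and "bddde"
DP table:
           b    d    d    d    e
      0    0    0    0    0    0
  a   0    0    0    0    0    0
  d   0    0    1    1    1    1
  b   0    1    1    1    1    1
  b   0    1    1    1    1    1
  e   0    1    1    1    1    2
LCS length = dp[5][5] = 2

2


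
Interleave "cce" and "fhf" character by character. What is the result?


Interleaving "cce" and "fhf":
  Position 0: 'c' from first, 'f' from second => "cf"
  Position 1: 'c' from first, 'h' from second => "ch"
  Position 2: 'e' from first, 'f' from second => "ef"
Result: cfchef

cfchef


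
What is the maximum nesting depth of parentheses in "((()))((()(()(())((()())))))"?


Input: "((()))((()(()(())((()())))))"
Tracking depth:
  Position 0 '(': depth becomes 1
  Position 1 '(': depth becomes 2
  Position 2 '(': depth becomes 3
  Position 3 ')': depth becomes 2
  Position 4 ')': depth becomes 1
  Position 5 ')': depth becomes 0
  Position 6 '(': depth becomes 1
  Position 7 '(': depth becomes 2
  Position 8 '(': depth becomes 3
  Position 9 ')': depth becomes 2
  Position 10 '(': depth becomes 3
  Position 11 '(': depth becomes 4
  Position 12 ')': depth becomes 3
  Position 13 '(': depth becomes 4
  Position 14 '(': depth becomes 5
  Position 15 ')': depth becomes 4
  Position 16 ')': depth becomes 3
  Position 17 '(': depth becomes 4
  Position 18 '(': depth becomes 5
  Position 19 '(': depth becomes 6
  Position 20 ')': depth becomes 5
  Position 21 '(': depth becomes 6
  Position 22 ')': depth becomes 5
  Position 23 ')': depth becomes 4
  Position 24 ')': depth becomes 3
  Position 25 ')': depth becomes 2
  Position 26 ')': depth becomes 1
  Position 27 ')': depth becomes 0
Maximum depth reached: 6

6


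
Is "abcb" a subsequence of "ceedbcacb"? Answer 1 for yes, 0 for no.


Check if "abcb" is a subsequence of "ceedbcacb"
Greedy scan:
  Position 0 ('c'): no match needed
  Position 1 ('e'): no match needed
  Position 2 ('e'): no match needed
  Position 3 ('d'): no match needed
  Position 4 ('b'): no match needed
  Position 5 ('c'): no match needed
  Position 6 ('a'): matches sub[0] = 'a'
  Position 7 ('c'): no match needed
  Position 8 ('b'): matches sub[1] = 'b'
Only matched 2/4 characters => not a subsequence

0


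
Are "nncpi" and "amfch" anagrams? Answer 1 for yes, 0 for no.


Strings: "nncpi", "amfch"
Sorted first:  cinnp
Sorted second: acfhm
Differ at position 0: 'c' vs 'a' => not anagrams

0


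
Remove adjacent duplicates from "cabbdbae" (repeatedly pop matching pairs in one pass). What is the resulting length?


Input: cabbdbae
Stack-based adjacent duplicate removal:
  Read 'c': push. Stack: c
  Read 'a': push. Stack: ca
  Read 'b': push. Stack: cab
  Read 'b': matches stack top 'b' => pop. Stack: ca
  Read 'd': push. Stack: cad
  Read 'b': push. Stack: cadb
  Read 'a': push. Stack: cadba
  Read 'e': push. Stack: cadbae
Final stack: "cadbae" (length 6)

6


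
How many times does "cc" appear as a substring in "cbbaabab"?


Searching for "cc" in "cbbaabab"
Scanning each position:
  Position 0: "cb" => no
  Position 1: "bb" => no
  Position 2: "ba" => no
  Position 3: "aa" => no
  Position 4: "ab" => no
  Position 5: "ba" => no
  Position 6: "ab" => no
Total occurrences: 0

0


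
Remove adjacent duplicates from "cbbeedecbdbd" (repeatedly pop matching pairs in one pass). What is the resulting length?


Input: cbbeedecbdbd
Stack-based adjacent duplicate removal:
  Read 'c': push. Stack: c
  Read 'b': push. Stack: cb
  Read 'b': matches stack top 'b' => pop. Stack: c
  Read 'e': push. Stack: ce
  Read 'e': matches stack top 'e' => pop. Stack: c
  Read 'd': push. Stack: cd
  Read 'e': push. Stack: cde
  Read 'c': push. Stack: cdec
  Read 'b': push. Stack: cdecb
  Read 'd': push. Stack: cdecbd
  Read 'b': push. Stack: cdecbdb
  Read 'd': push. Stack: cdecbdbd
Final stack: "cdecbdbd" (length 8)

8


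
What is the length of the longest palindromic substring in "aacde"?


Input: "aacde"
Checking substrings for palindromes:
  [0:2] "aa" (len 2) => palindrome
Longest palindromic substring: "aa" with length 2

2


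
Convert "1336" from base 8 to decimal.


Input: "1336" in base 8
Positional expansion:
  Digit '1' (value 1) x 8^3 = 512
  Digit '3' (value 3) x 8^2 = 192
  Digit '3' (value 3) x 8^1 = 24
  Digit '6' (value 6) x 8^0 = 6
Sum = 734

734


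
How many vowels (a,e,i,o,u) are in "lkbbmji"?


Input: lkbbmji
Checking each character:
  'l' at position 0: consonant
  'k' at position 1: consonant
  'b' at position 2: consonant
  'b' at position 3: consonant
  'm' at position 4: consonant
  'j' at position 5: consonant
  'i' at position 6: vowel (running total: 1)
Total vowels: 1

1


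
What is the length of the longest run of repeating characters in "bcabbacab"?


Input: "bcabbacab"
Scanning for longest run:
  Position 1 ('c'): new char, reset run to 1
  Position 2 ('a'): new char, reset run to 1
  Position 3 ('b'): new char, reset run to 1
  Position 4 ('b'): continues run of 'b', length=2
  Position 5 ('a'): new char, reset run to 1
  Position 6 ('c'): new char, reset run to 1
  Position 7 ('a'): new char, reset run to 1
  Position 8 ('b'): new char, reset run to 1
Longest run: 'b' with length 2

2


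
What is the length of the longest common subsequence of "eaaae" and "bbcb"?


LCS of "eaaae" and "bbcb"
DP table:
           b    b    c    b
      0    0    0    0    0
  e   0    0    0    0    0
  a   0    0    0    0    0
  a   0    0    0    0    0
  a   0    0    0    0    0
  e   0    0    0    0    0
LCS length = dp[5][4] = 0

0


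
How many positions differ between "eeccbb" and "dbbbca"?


Comparing "eeccbb" and "dbbbca" position by position:
  Position 0: 'e' vs 'd' => DIFFER
  Position 1: 'e' vs 'b' => DIFFER
  Position 2: 'c' vs 'b' => DIFFER
  Position 3: 'c' vs 'b' => DIFFER
  Position 4: 'b' vs 'c' => DIFFER
  Position 5: 'b' vs 'a' => DIFFER
Positions that differ: 6

6


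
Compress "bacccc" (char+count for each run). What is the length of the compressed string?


Input: bacccc
Runs:
  'b' x 1 => "b1"
  'a' x 1 => "a1"
  'c' x 4 => "c4"
Compressed: "b1a1c4"
Compressed length: 6

6


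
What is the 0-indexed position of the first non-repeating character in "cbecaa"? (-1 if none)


Input: cbecaa
Character frequencies:
  'a': 2
  'b': 1
  'c': 2
  'e': 1
Scanning left to right for freq == 1:
  Position 0 ('c'): freq=2, skip
  Position 1 ('b'): unique! => answer = 1

1


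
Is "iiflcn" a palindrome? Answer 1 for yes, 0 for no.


Input: iiflcn
Reversed: nclfii
  Compare pos 0 ('i') with pos 5 ('n'): MISMATCH
  Compare pos 1 ('i') with pos 4 ('c'): MISMATCH
  Compare pos 2 ('f') with pos 3 ('l'): MISMATCH
Result: not a palindrome

0


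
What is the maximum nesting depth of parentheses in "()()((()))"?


Input: "()()((()))"
Tracking depth:
  Position 0 '(': depth becomes 1
  Position 1 ')': depth becomes 0
  Position 2 '(': depth becomes 1
  Position 3 ')': depth becomes 0
  Position 4 '(': depth becomes 1
  Position 5 '(': depth becomes 2
  Position 6 '(': depth becomes 3
  Position 7 ')': depth becomes 2
  Position 8 ')': depth becomes 1
  Position 9 ')': depth becomes 0
Maximum depth reached: 3

3


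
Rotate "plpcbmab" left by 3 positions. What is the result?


Input: "plpcbmab", rotate left by 3
First 3 characters: "plp"
Remaining characters: "cbmab"
Concatenate remaining + first: "cbmab" + "plp" = "cbmabplp"

cbmabplp


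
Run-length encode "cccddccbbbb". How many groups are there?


Input: cccddccbbbb
Scanning for consecutive runs:
  Group 1: 'c' x 3 (positions 0-2)
  Group 2: 'd' x 2 (positions 3-4)
  Group 3: 'c' x 2 (positions 5-6)
  Group 4: 'b' x 4 (positions 7-10)
Total groups: 4

4


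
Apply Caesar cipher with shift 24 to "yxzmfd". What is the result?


Caesar cipher: shift "yxzmfd" by 24
  'y' (pos 24) + 24 = pos 22 = 'w'
  'x' (pos 23) + 24 = pos 21 = 'v'
  'z' (pos 25) + 24 = pos 23 = 'x'
  'm' (pos 12) + 24 = pos 10 = 'k'
  'f' (pos 5) + 24 = pos 3 = 'd'
  'd' (pos 3) + 24 = pos 1 = 'b'
Result: wvxkdb

wvxkdb


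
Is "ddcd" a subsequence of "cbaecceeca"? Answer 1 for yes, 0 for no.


Check if "ddcd" is a subsequence of "cbaecceeca"
Greedy scan:
  Position 0 ('c'): no match needed
  Position 1 ('b'): no match needed
  Position 2 ('a'): no match needed
  Position 3 ('e'): no match needed
  Position 4 ('c'): no match needed
  Position 5 ('c'): no match needed
  Position 6 ('e'): no match needed
  Position 7 ('e'): no match needed
  Position 8 ('c'): no match needed
  Position 9 ('a'): no match needed
Only matched 0/4 characters => not a subsequence

0


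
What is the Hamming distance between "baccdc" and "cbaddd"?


Comparing "baccdc" and "cbaddd" position by position:
  Position 0: 'b' vs 'c' => differ
  Position 1: 'a' vs 'b' => differ
  Position 2: 'c' vs 'a' => differ
  Position 3: 'c' vs 'd' => differ
  Position 4: 'd' vs 'd' => same
  Position 5: 'c' vs 'd' => differ
Total differences (Hamming distance): 5

5


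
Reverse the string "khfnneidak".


Input: khfnneidak
Reading characters right to left:
  Position 9: 'k'
  Position 8: 'a'
  Position 7: 'd'
  Position 6: 'i'
  Position 5: 'e'
  Position 4: 'n'
  Position 3: 'n'
  Position 2: 'f'
  Position 1: 'h'
  Position 0: 'k'
Reversed: kadiennfhk

kadiennfhk


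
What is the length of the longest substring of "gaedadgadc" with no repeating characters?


Input: "gaedadgadc"
Sliding window (track last position of each char):
  Position 0 ('g'): window [0,0] length 1 -- new best
  Position 1 ('a'): window [0,1] length 2 -- new best
  Position 2 ('e'): window [0,2] length 3 -- new best
  Position 3 ('d'): window [0,3] length 4 -- new best
  Position 4 ('a'): repeat (last at 1), move window start to 2
  Position 4 ('a'): window [2,4] length 3
  Position 5 ('d'): repeat (last at 3), move window start to 4
  Position 5 ('d'): window [4,5] length 2
  Position 6 ('g'): window [4,6] length 3
  Position 7 ('a'): repeat (last at 4), move window start to 5
  Position 7 ('a'): window [5,7] length 3
  Position 8 ('d'): repeat (last at 5), move window start to 6
  Position 8 ('d'): window [6,8] length 3
  Position 9 ('c'): window [6,9] length 4
Longest substring with no repeats: "gaed" with length 4

4


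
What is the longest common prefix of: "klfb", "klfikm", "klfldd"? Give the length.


Words: klfb, klfikm, klfldd
  Position 0: all 'k' => match
  Position 1: all 'l' => match
  Position 2: all 'f' => match
  Position 3: ('b', 'i', 'l') => mismatch, stop
LCP = "klf" (length 3)

3


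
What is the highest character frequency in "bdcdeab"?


Input: bdcdeab
Character counts:
  'a': 1
  'b': 2
  'c': 1
  'd': 2
  'e': 1
Maximum frequency: 2

2


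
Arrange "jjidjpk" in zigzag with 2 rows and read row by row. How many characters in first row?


Zigzag "jjidjpk" into 2 rows:
Placing characters:
  'j' => row 0
  'j' => row 1
  'i' => row 0
  'd' => row 1
  'j' => row 0
  'p' => row 1
  'k' => row 0
Rows:
  Row 0: "jijk"
  Row 1: "jdp"
First row length: 4

4


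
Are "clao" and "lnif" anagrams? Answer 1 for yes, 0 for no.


Strings: "clao", "lnif"
Sorted first:  aclo
Sorted second: filn
Differ at position 0: 'a' vs 'f' => not anagrams

0


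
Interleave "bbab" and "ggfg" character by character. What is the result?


Interleaving "bbab" and "ggfg":
  Position 0: 'b' from first, 'g' from second => "bg"
  Position 1: 'b' from first, 'g' from second => "bg"
  Position 2: 'a' from first, 'f' from second => "af"
  Position 3: 'b' from first, 'g' from second => "bg"
Result: bgbgafbg

bgbgafbg


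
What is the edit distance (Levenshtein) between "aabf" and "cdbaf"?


Computing edit distance: "aabf" -> "cdbaf"
DP table:
           c    d    b    a    f
      0    1    2    3    4    5
  a   1    1    2    3    3    4
  a   2    2    2    3    3    4
  b   3    3    3    2    3    4
  f   4    4    4    3    3    3
Edit distance = dp[4][5] = 3

3


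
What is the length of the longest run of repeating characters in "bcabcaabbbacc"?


Input: "bcabcaabbbacc"
Scanning for longest run:
  Position 1 ('c'): new char, reset run to 1
  Position 2 ('a'): new char, reset run to 1
  Position 3 ('b'): new char, reset run to 1
  Position 4 ('c'): new char, reset run to 1
  Position 5 ('a'): new char, reset run to 1
  Position 6 ('a'): continues run of 'a', length=2
  Position 7 ('b'): new char, reset run to 1
  Position 8 ('b'): continues run of 'b', length=2
  Position 9 ('b'): continues run of 'b', length=3
  Position 10 ('a'): new char, reset run to 1
  Position 11 ('c'): new char, reset run to 1
  Position 12 ('c'): continues run of 'c', length=2
Longest run: 'b' with length 3

3


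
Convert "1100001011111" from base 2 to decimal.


Input: "1100001011111" in base 2
Positional expansion:
  Digit '1' (value 1) x 2^12 = 4096
  Digit '1' (value 1) x 2^11 = 2048
  Digit '0' (value 0) x 2^10 = 0
  Digit '0' (value 0) x 2^9 = 0
  Digit '0' (value 0) x 2^8 = 0
  Digit '0' (value 0) x 2^7 = 0
  Digit '1' (value 1) x 2^6 = 64
  Digit '0' (value 0) x 2^5 = 0
  Digit '1' (value 1) x 2^4 = 16
  Digit '1' (value 1) x 2^3 = 8
  Digit '1' (value 1) x 2^2 = 4
  Digit '1' (value 1) x 2^1 = 2
  Digit '1' (value 1) x 2^0 = 1
Sum = 6239

6239


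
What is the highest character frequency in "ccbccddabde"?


Input: ccbccddabde
Character counts:
  'a': 1
  'b': 2
  'c': 4
  'd': 3
  'e': 1
Maximum frequency: 4

4


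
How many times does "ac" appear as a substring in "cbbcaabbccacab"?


Searching for "ac" in "cbbcaabbccacab"
Scanning each position:
  Position 0: "cb" => no
  Position 1: "bb" => no
  Position 2: "bc" => no
  Position 3: "ca" => no
  Position 4: "aa" => no
  Position 5: "ab" => no
  Position 6: "bb" => no
  Position 7: "bc" => no
  Position 8: "cc" => no
  Position 9: "ca" => no
  Position 10: "ac" => MATCH
  Position 11: "ca" => no
  Position 12: "ab" => no
Total occurrences: 1

1


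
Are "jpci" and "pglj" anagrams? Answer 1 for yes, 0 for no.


Strings: "jpci", "pglj"
Sorted first:  cijp
Sorted second: gjlp
Differ at position 0: 'c' vs 'g' => not anagrams

0


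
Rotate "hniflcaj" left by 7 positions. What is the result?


Input: "hniflcaj", rotate left by 7
First 7 characters: "hniflca"
Remaining characters: "j"
Concatenate remaining + first: "j" + "hniflca" = "jhniflca"

jhniflca


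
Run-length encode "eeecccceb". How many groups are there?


Input: eeecccceb
Scanning for consecutive runs:
  Group 1: 'e' x 3 (positions 0-2)
  Group 2: 'c' x 4 (positions 3-6)
  Group 3: 'e' x 1 (positions 7-7)
  Group 4: 'b' x 1 (positions 8-8)
Total groups: 4

4


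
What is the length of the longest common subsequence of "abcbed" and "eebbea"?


LCS of "abcbed" and "eebbea"
DP table:
           e    e    b    b    e    a
      0    0    0    0    0    0    0
  a   0    0    0    0    0    0    1
  b   0    0    0    1    1    1    1
  c   0    0    0    1    1    1    1
  b   0    0    0    1    2    2    2
  e   0    1    1    1    2    3    3
  d   0    1    1    1    2    3    3
LCS length = dp[6][6] = 3

3


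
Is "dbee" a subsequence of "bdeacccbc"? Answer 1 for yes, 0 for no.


Check if "dbee" is a subsequence of "bdeacccbc"
Greedy scan:
  Position 0 ('b'): no match needed
  Position 1 ('d'): matches sub[0] = 'd'
  Position 2 ('e'): no match needed
  Position 3 ('a'): no match needed
  Position 4 ('c'): no match needed
  Position 5 ('c'): no match needed
  Position 6 ('c'): no match needed
  Position 7 ('b'): matches sub[1] = 'b'
  Position 8 ('c'): no match needed
Only matched 2/4 characters => not a subsequence

0


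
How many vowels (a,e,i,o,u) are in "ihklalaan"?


Input: ihklalaan
Checking each character:
  'i' at position 0: vowel (running total: 1)
  'h' at position 1: consonant
  'k' at position 2: consonant
  'l' at position 3: consonant
  'a' at position 4: vowel (running total: 2)
  'l' at position 5: consonant
  'a' at position 6: vowel (running total: 3)
  'a' at position 7: vowel (running total: 4)
  'n' at position 8: consonant
Total vowels: 4

4


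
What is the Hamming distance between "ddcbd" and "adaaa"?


Comparing "ddcbd" and "adaaa" position by position:
  Position 0: 'd' vs 'a' => differ
  Position 1: 'd' vs 'd' => same
  Position 2: 'c' vs 'a' => differ
  Position 3: 'b' vs 'a' => differ
  Position 4: 'd' vs 'a' => differ
Total differences (Hamming distance): 4

4


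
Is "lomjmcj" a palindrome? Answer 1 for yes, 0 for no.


Input: lomjmcj
Reversed: jcmjmol
  Compare pos 0 ('l') with pos 6 ('j'): MISMATCH
  Compare pos 1 ('o') with pos 5 ('c'): MISMATCH
  Compare pos 2 ('m') with pos 4 ('m'): match
Result: not a palindrome

0


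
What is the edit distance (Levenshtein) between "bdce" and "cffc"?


Computing edit distance: "bdce" -> "cffc"
DP table:
           c    f    f    c
      0    1    2    3    4
  b   1    1    2    3    4
  d   2    2    2    3    4
  c   3    2    3    3    3
  e   4    3    3    4    4
Edit distance = dp[4][4] = 4

4


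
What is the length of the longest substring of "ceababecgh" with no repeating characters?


Input: "ceababecgh"
Sliding window (track last position of each char):
  Position 0 ('c'): window [0,0] length 1 -- new best
  Position 1 ('e'): window [0,1] length 2 -- new best
  Position 2 ('a'): window [0,2] length 3 -- new best
  Position 3 ('b'): window [0,3] length 4 -- new best
  Position 4 ('a'): repeat (last at 2), move window start to 3
  Position 4 ('a'): window [3,4] length 2
  Position 5 ('b'): repeat (last at 3), move window start to 4
  Position 5 ('b'): window [4,5] length 2
  Position 6 ('e'): window [4,6] length 3
  Position 7 ('c'): window [4,7] length 4
  Position 8 ('g'): window [4,8] length 5 -- new best
  Position 9 ('h'): window [4,9] length 6 -- new best
Longest substring with no repeats: "abecgh" with length 6

6


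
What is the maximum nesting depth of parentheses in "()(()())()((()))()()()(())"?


Input: "()(()())()((()))()()()(())"
Tracking depth:
  Position 0 '(': depth becomes 1
  Position 1 ')': depth becomes 0
  Position 2 '(': depth becomes 1
  Position 3 '(': depth becomes 2
  Position 4 ')': depth becomes 1
  Position 5 '(': depth becomes 2
  Position 6 ')': depth becomes 1
  Position 7 ')': depth becomes 0
  Position 8 '(': depth becomes 1
  Position 9 ')': depth becomes 0
  Position 10 '(': depth becomes 1
  Position 11 '(': depth becomes 2
  Position 12 '(': depth becomes 3
  Position 13 ')': depth becomes 2
  Position 14 ')': depth becomes 1
  Position 15 ')': depth becomes 0
  Position 16 '(': depth becomes 1
  Position 17 ')': depth becomes 0
  Position 18 '(': depth becomes 1
  Position 19 ')': depth becomes 0
  Position 20 '(': depth becomes 1
  Position 21 ')': depth becomes 0
  Position 22 '(': depth becomes 1
  Position 23 '(': depth becomes 2
  Position 24 ')': depth becomes 1
  Position 25 ')': depth becomes 0
Maximum depth reached: 3

3


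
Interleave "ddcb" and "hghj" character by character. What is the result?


Interleaving "ddcb" and "hghj":
  Position 0: 'd' from first, 'h' from second => "dh"
  Position 1: 'd' from first, 'g' from second => "dg"
  Position 2: 'c' from first, 'h' from second => "ch"
  Position 3: 'b' from first, 'j' from second => "bj"
Result: dhdgchbj

dhdgchbj


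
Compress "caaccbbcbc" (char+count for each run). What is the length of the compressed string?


Input: caaccbbcbc
Runs:
  'c' x 1 => "c1"
  'a' x 2 => "a2"
  'c' x 2 => "c2"
  'b' x 2 => "b2"
  'c' x 1 => "c1"
  'b' x 1 => "b1"
  'c' x 1 => "c1"
Compressed: "c1a2c2b2c1b1c1"
Compressed length: 14

14


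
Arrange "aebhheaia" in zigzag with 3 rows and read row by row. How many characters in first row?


Zigzag "aebhheaia" into 3 rows:
Placing characters:
  'a' => row 0
  'e' => row 1
  'b' => row 2
  'h' => row 1
  'h' => row 0
  'e' => row 1
  'a' => row 2
  'i' => row 1
  'a' => row 0
Rows:
  Row 0: "aha"
  Row 1: "ehei"
  Row 2: "ba"
First row length: 3

3


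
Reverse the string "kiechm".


Input: kiechm
Reading characters right to left:
  Position 5: 'm'
  Position 4: 'h'
  Position 3: 'c'
  Position 2: 'e'
  Position 1: 'i'
  Position 0: 'k'
Reversed: mhceik

mhceik


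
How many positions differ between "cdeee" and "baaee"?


Comparing "cdeee" and "baaee" position by position:
  Position 0: 'c' vs 'b' => DIFFER
  Position 1: 'd' vs 'a' => DIFFER
  Position 2: 'e' vs 'a' => DIFFER
  Position 3: 'e' vs 'e' => same
  Position 4: 'e' vs 'e' => same
Positions that differ: 3

3


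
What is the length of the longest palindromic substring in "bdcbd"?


Input: "bdcbd"
Checking substrings for palindromes:
  No multi-char palindromic substrings found
Longest palindromic substring: "b" with length 1

1


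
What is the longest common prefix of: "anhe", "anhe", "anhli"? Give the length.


Words: anhe, anhe, anhli
  Position 0: all 'a' => match
  Position 1: all 'n' => match
  Position 2: all 'h' => match
  Position 3: ('e', 'e', 'l') => mismatch, stop
LCP = "anh" (length 3)

3


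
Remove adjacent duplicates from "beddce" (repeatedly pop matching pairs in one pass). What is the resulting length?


Input: beddce
Stack-based adjacent duplicate removal:
  Read 'b': push. Stack: b
  Read 'e': push. Stack: be
  Read 'd': push. Stack: bed
  Read 'd': matches stack top 'd' => pop. Stack: be
  Read 'c': push. Stack: bec
  Read 'e': push. Stack: bece
Final stack: "bece" (length 4)

4
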